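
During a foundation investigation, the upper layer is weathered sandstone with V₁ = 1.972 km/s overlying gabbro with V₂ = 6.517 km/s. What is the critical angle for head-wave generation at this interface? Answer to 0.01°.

17.61°

At critical incidence the refracted ray runs along the interface (θ₂ = 90°), so sin θ_c = V₁/V₂.
θ_c = arcsin(1.972/6.517) = arcsin 0.3026 = 17.61°.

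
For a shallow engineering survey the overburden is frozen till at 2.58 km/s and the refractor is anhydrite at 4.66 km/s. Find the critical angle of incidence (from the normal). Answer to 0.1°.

33.6°

At critical incidence the refracted ray runs along the interface (θ₂ = 90°), so sin θ_c = V₁/V₂.
θ_c = arcsin(2.58/4.66) = arcsin 0.5536 = 33.62°.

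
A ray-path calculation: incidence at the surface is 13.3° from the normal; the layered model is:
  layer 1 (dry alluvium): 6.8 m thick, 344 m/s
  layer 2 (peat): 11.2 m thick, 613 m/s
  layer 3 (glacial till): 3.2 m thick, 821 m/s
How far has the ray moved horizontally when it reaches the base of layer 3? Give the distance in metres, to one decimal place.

Ray parameter p = sin 13.3° / 344 m/s = 6.6875e-04 s/m.
Layer 1: θ = 13.30°; offset = 6.8·tan 13.30° = 1.607 m.
Layer 2: sin θ = p·613 = 0.4099 → θ = 24.20°; offset = 11.2·tan 24.20° = 5.034 m.
Layer 3: sin θ = p·821 = 0.5490 → θ = 33.30°; offset = 3.2·tan 33.30° = 2.102 m.
Summing the layer offsets gives 8.743 m.

8.7 m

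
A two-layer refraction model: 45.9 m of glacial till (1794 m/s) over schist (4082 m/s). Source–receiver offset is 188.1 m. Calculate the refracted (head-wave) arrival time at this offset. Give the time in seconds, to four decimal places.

θ_c = arcsin(V₁/V₂) = arcsin(1794/4082) = 26.07°, cos θ_c = 0.8982.
Intercept time tᵢ = 2h cos θ_c / V₁ = 2·45.9·0.8982/1794 = 0.04596 s.
t = x/V₂ + tᵢ = 188.1/4082 + 0.04596 = 0.09204 s.

0.0920 s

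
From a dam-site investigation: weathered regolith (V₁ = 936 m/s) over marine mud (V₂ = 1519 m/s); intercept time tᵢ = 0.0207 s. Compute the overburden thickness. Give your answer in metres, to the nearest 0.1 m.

12.3 m

θ_c = arcsin(936/1519) = 38.04°; cos θ_c = 0.7876.
tᵢ = 2h cos θ_c/V₁ ⇒ h = tᵢ·V₁/(2 cos θ_c) = 0.0207·936/(2·0.7876) = 12.30 m.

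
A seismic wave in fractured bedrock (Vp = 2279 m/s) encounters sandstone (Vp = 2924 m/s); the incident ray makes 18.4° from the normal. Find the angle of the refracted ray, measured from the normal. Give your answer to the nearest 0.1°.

23.9°

Snell's law: sin θ₂ = (V₂/V₁)·sin θ₁ = (2924/2279)·sin 18.4° = 0.4050.
θ₂ = sin⁻¹(0.4050) = 23.89° (from vertical).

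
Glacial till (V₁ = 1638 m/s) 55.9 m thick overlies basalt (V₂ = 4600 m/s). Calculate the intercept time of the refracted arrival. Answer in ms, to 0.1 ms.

63.8 ms

θ_c = arcsin(V₁/V₂) = arcsin(1638/4600) = 20.86°; cos θ_c = 0.9345.
tᵢ = 2h·cos θ_c / V₁ = 2·55.9·0.9345 / 1638 = 0.06378 s.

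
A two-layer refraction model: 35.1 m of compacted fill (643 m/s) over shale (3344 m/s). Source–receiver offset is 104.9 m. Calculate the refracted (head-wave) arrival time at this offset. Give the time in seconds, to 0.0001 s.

t = x/V₂ + 2h·√(V₂²−V₁²)/(V₁V₂).
√(V₂²−V₁²) = √(3344²−643²) = 3281.6 m/s; delay term = 2·35.1·3281.6/(643·3344) = 0.10714 s.
t = 104.9/3344 + 0.10714 = 0.13851 s.

0.1385 s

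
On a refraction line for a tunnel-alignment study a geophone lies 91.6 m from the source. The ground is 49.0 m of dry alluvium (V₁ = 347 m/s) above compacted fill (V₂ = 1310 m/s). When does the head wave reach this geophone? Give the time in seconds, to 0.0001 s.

0.3423 s

θ_c = arcsin(V₁/V₂) = arcsin(347/1310) = 15.36°, cos θ_c = 0.9643.
Intercept time tᵢ = 2h cos θ_c / V₁ = 2·49.0·0.9643/347 = 0.27233 s.
t = x/V₂ + tᵢ = 91.6/1310 + 0.27233 = 0.34226 s.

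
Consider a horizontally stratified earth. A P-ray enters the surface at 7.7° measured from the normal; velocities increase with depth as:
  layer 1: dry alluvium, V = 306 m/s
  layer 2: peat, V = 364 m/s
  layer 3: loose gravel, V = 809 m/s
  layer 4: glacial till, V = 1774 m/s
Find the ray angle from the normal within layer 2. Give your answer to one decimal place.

Ray parameter p = sin 7.7° / 306 = 4.3786e-04 s/m.
sin θ_2 = p·V_2 = 4.3786e-04 × 364 = 0.1594.
θ_2 = arcsin 0.1594 = 9.17°.

9.2°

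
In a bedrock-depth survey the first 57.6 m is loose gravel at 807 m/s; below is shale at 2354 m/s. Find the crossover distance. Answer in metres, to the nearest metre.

165 m

θ_c = arcsin(807/2354) = 20.05°, so cos θ_c = 0.9394 and tᵢ = 2h cos θ_c/V₁ = 0.1341 s.
At crossover x/V₁ = x/V₂ + tᵢ ⇒ x = tᵢ/(1/V₁ − 1/V₂) = 0.13410/(1.2392e-03 − 4.2481e-04) = 164.67 m.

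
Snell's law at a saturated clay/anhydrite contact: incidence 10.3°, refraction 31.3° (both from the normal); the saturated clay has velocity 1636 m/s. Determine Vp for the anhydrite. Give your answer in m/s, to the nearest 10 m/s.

Snell's law: sin 10.3°/V₁ = sin 31.3°/V₂.
V₂ = V₁·sin 31.3°/sin 10.3° = 1636 × 2.9056 = 4753.48 m/s.

4750 m/s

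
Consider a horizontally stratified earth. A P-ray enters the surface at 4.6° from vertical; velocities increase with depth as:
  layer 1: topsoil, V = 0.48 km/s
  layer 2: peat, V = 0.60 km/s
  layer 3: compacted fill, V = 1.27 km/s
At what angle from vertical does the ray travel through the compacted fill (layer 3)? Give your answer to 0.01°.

Snell's law across each interface conserves sin θ / V, so sin θ_3 = V_3·sin θ₁/V₁.
sin θ_3 = 1.27 × sin 4.6° / 0.48 = 0.2122.
θ_3 = arcsin 0.2122 = 12.25°.

12.25°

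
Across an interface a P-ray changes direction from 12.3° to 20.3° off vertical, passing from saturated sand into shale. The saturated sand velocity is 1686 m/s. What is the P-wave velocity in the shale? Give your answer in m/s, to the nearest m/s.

Snell's law: sin 12.3°/V₁ = sin 20.3°/V₂.
V₂ = V₁·sin 20.3°/sin 12.3° = 1686 × 1.6286 = 2745.77 m/s.

2746 m/s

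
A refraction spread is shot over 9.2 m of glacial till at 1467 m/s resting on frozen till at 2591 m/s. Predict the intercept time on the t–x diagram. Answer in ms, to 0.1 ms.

θ_c = arcsin(V₁/V₂) = arcsin(1467/2591) = 34.49°; cos θ_c = 0.8243.
tᵢ = 2h·cos θ_c / V₁ = 2·9.2·0.8243 / 1467 = 0.01034 s.

10.3 ms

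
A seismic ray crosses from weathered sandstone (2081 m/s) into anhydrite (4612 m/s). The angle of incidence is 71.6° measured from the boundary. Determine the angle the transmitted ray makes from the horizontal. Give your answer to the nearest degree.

46°

Angle from the normal: 90° − 71.6° = 18.4°.
Snell's law: sin θ₂ = (V₂/V₁)·sin θ₁ = (4612/2081)·sin 18.4° = 0.6996.
θ₂ = sin⁻¹(0.6996) = 44.39° (from vertical).
From the interface: 90° − 44.39° = 45.61°.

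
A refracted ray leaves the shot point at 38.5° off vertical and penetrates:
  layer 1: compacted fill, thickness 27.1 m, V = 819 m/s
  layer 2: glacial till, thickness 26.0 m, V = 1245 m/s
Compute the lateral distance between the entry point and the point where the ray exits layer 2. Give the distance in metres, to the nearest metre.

98 m

Ray parameter p = sin 38.5° / 819 m/s = 7.6009e-04 s/m.
Layer 1: θ = 38.50°; offset = 27.1·tan 38.50° = 21.556 m.
Layer 2: sin θ = p·1245 = 0.9463 → θ = 71.14°; offset = 26.0·tan 71.14° = 76.115 m.
Σ offsets = 97.671 m.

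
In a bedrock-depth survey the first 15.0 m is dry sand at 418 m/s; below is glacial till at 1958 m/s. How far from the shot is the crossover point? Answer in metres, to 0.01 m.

37.26 m

θ_c = arcsin(418/1958) = 12.33°, so cos θ_c = 0.9769 and tᵢ = 2h cos θ_c/V₁ = 0.0701 s.
At crossover x/V₁ = x/V₂ + tᵢ ⇒ x = tᵢ/(1/V₁ − 1/V₂) = 0.07012/(2.3923e-03 − 5.1073e-04) = 37.26 m.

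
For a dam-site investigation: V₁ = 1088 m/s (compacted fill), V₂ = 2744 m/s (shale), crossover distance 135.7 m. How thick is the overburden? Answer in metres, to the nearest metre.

45 m

x_cross = 2h·√((V₂+V₁)/(V₂−V₁)) → h = x_cross / (2·√((V₂+V₁)/(V₂−V₁))).
√((V₂+V₁)/(V₂−V₁)) = √((2744+1088)/(2744−1088)) = 1.5212.
h = 135.7 / (2·1.5212) = 44.60 m.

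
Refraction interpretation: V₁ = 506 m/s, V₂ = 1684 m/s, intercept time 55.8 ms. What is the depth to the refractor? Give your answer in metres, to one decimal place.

14.8 m

θ_c = arcsin(506/1684) = 17.49°; cos θ_c = 0.9538.
tᵢ = 2h cos θ_c/V₁ ⇒ h = tᵢ·V₁/(2 cos θ_c) = 0.0558·506/(2·0.9538) = 14.80 m.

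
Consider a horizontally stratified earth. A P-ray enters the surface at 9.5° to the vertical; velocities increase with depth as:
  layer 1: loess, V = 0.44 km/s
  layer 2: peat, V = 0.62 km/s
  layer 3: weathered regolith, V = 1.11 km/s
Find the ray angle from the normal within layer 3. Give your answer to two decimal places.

24.61°

Snell's law across each interface conserves sin θ / V, so sin θ_3 = V_3·sin θ₁/V₁.
sin θ_3 = 1.11 × sin 9.5° / 0.44 = 0.4164.
θ_3 = arcsin 0.4164 = 24.61°.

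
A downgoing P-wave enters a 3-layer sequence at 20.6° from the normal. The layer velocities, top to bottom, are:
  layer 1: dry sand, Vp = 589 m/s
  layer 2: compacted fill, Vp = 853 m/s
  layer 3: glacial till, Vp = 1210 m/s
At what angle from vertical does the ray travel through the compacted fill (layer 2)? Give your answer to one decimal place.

Ray parameter p = sin 20.6° / 589 = 5.9735e-04 s/m.
sin θ_2 = p·V_2 = 5.9735e-04 × 853 = 0.5095.
θ_2 = arcsin 0.5095 = 30.63°.

30.6°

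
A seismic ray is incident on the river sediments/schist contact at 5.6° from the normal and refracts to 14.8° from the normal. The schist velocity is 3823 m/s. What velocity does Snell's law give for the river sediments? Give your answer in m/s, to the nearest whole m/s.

sin 5.6° = 0.0976; sin 14.8° = 0.2554.
V₁ = V₂·(sin θ₁/sin θ₂) = 3823·(0.0976/0.2554) = 1460.43 m/s.

1460 m/s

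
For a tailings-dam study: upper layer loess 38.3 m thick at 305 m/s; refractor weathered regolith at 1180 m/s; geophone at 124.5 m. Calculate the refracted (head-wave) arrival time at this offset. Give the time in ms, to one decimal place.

θ_c = arcsin(V₁/V₂) = arcsin(305/1180) = 14.98°, cos θ_c = 0.9660.
Intercept time tᵢ = 2h cos θ_c / V₁ = 2·38.3·0.9660/305 = 0.24261 s.
t = x/V₂ + tᵢ = 124.5/1180 + 0.24261 = 0.34812 s.

348.1 ms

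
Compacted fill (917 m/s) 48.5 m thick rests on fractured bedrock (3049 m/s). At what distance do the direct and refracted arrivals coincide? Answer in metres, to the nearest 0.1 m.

θ_c = arcsin(917/3049) = 17.50°, so cos θ_c = 0.9537 and tᵢ = 2h cos θ_c/V₁ = 0.1009 s.
At crossover x/V₁ = x/V₂ + tᵢ ⇒ x = tᵢ/(1/V₁ − 1/V₂) = 0.10088/(1.0905e-03 − 3.2798e-04) = 132.30 m.

132.3 m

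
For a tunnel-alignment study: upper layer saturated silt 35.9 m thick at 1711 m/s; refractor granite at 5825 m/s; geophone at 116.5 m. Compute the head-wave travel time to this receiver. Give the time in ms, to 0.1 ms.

60.1 ms

t = x/V₂ + 2h·√(V₂²−V₁²)/(V₁V₂).
√(V₂²−V₁²) = √(5825²−1711²) = 5568.0 m/s; delay term = 2·35.9·5568.0/(1711·5825) = 0.04011 s.
t = 116.5/5825 + 0.04011 = 0.06011 s.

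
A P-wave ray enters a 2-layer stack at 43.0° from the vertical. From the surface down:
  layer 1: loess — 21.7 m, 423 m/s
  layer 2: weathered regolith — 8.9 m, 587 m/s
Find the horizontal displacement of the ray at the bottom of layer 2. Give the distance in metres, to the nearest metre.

Apply Snell's law at each interface; in layer i the horizontal offset is hᵢ·tan θᵢ.
Layer 1: θ = 43.00°; offset = 21.7·tan 43.00° = 20.236 m.
Layer 2: sin θ = 587·sin 43.0°/423 = 0.9464, θ = 71.16°; offset = 8.9·tan 71.16° = 26.081 m.
Σ offsets = 46.317 m.

46 m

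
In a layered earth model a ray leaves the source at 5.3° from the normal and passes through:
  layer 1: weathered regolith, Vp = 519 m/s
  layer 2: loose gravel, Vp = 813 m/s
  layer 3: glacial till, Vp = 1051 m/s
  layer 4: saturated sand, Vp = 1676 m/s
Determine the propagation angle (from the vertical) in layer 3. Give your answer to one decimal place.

Ray parameter p = sin 5.3° / 519 = 1.7798e-04 s/m.
sin θ_3 = p·V_3 = 1.7798e-04 × 1051 = 0.1871.
θ_3 = 10.78° from the vertical.

10.8°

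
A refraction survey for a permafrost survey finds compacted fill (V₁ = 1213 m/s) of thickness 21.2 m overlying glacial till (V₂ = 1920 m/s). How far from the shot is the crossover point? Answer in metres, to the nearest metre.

89 m

θ_c = arcsin(1213/1920) = 39.18°, so cos θ_c = 0.7752 and tᵢ = 2h cos θ_c/V₁ = 0.0271 s.
At crossover x/V₁ = x/V₂ + tᵢ ⇒ x = tᵢ/(1/V₁ − 1/V₂) = 0.02710/(8.2440e-04 − 5.2083e-04) = 89.26 m.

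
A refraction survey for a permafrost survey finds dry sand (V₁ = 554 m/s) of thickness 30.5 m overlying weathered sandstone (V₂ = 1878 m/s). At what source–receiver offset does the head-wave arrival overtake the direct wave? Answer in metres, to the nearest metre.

θ_c = arcsin(554/1878) = 17.16°, so cos θ_c = 0.9555 and tᵢ = 2h cos θ_c/V₁ = 0.1052 s.
At crossover x/V₁ = x/V₂ + tᵢ ⇒ x = tᵢ/(1/V₁ − 1/V₂) = 0.10521/(1.8051e-03 − 5.3248e-04) = 82.67 m.

83 m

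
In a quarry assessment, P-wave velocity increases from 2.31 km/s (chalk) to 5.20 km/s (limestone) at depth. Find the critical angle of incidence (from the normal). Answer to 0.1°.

At critical incidence the refracted ray runs along the interface (θ₂ = 90°), so sin θ_c = V₁/V₂.
θ_c = arcsin(2.31/5.20) = arcsin 0.4442 = 26.37°.

26.4°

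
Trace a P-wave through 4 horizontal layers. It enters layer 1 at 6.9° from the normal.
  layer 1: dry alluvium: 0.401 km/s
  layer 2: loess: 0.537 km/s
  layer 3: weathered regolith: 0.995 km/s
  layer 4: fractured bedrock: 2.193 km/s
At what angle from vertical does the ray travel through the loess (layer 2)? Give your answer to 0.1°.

Snell's law across each interface conserves sin θ / V, so sin θ_2 = V_2·sin θ₁/V₁.
sin θ_2 = 0.537 × sin 6.9° / 0.401 = 0.1609.
θ_2 = 9.26° from the vertical.

9.3°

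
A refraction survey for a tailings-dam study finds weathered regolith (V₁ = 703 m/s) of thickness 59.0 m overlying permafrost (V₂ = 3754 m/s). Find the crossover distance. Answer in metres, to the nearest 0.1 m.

θ_c = arcsin(703/3754) = 10.79°, so cos θ_c = 0.9823 and tᵢ = 2h cos θ_c/V₁ = 0.1649 s.
At crossover x/V₁ = x/V₂ + tᵢ ⇒ x = tᵢ/(1/V₁ − 1/V₂) = 0.16488/(1.4225e-03 − 2.6638e-04) = 142.62 m.

142.6 m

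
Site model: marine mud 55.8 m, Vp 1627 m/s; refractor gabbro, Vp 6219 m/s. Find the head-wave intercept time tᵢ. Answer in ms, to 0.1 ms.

66.2 ms

tᵢ = 2h·√(V₂²−V₁²)/(V₁V₂).
√(V₂²−V₁²) = √(6219²−1627²) = 6002.4 m/s.
tᵢ = 2·55.8·6002.4/(1627·6219) = 0.06620 s.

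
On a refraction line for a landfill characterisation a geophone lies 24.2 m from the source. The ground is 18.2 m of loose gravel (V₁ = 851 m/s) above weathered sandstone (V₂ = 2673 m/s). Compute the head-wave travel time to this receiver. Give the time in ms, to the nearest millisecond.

t = x/V₂ + 2h·√(V₂²−V₁²)/(V₁V₂).
√(V₂²−V₁²) = √(2673²−851²) = 2533.9 m/s; delay term = 2·18.2·2533.9/(851·2673) = 0.04055 s.
t = 24.2/2673 + 0.04055 = 0.04960 s.

50 ms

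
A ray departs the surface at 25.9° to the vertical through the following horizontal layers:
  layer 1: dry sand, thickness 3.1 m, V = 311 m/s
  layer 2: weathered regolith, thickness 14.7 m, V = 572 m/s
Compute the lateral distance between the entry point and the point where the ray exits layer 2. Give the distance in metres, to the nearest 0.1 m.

21.3 m

Apply Snell's law at each interface; in layer i the horizontal offset is hᵢ·tan θᵢ.
Layer 1: θ = 25.90°; offset = 3.1·tan 25.90° = 1.505 m.
Layer 2: sin θ = 572·sin 25.9°/311 = 0.8034, θ = 53.45°; offset = 14.7·tan 53.45° = 19.833 m.
Σ offsets = 21.338 m.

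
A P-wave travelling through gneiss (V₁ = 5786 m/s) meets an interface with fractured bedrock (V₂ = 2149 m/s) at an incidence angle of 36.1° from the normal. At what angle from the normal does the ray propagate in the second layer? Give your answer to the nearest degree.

Snell's law: sin θ₂ = (V₂/V₁)·sin θ₁ = (2149/5786)·sin 36.1° = 0.2188.
θ₂ = arcsin 0.2188 = 12.64° from the normal.

13°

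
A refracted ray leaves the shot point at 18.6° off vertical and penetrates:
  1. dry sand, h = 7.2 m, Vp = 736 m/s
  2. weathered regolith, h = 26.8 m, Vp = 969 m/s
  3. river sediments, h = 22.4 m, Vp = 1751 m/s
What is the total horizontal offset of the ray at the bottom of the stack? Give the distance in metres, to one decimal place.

40.9 m

Apply Snell's law at each interface; in layer i the horizontal offset is hᵢ·tan θᵢ.
Layer 1: θ = 18.60°; offset = 7.2·tan 18.60° = 2.423 m.
Layer 2: sin θ = 969·sin 18.6°/736 = 0.4199, θ = 24.83°; offset = 26.8·tan 24.83° = 12.401 m.
Layer 3: sin θ = 1751·sin 18.6°/736 = 0.7588, θ = 49.36°; offset = 22.4·tan 49.36° = 26.099 m.
Summing the layer offsets gives 40.922 m.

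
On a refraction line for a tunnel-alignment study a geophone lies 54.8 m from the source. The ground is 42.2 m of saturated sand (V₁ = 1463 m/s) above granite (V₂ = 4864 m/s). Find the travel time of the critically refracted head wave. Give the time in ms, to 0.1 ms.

θ_c = arcsin(V₁/V₂) = arcsin(1463/4864) = 17.50°, cos θ_c = 0.9537.
Intercept time tᵢ = 2h cos θ_c / V₁ = 2·42.2·0.9537/1463 = 0.05502 s.
t = x/V₂ + tᵢ = 54.8/4864 + 0.05502 = 0.06628 s.

66.3 ms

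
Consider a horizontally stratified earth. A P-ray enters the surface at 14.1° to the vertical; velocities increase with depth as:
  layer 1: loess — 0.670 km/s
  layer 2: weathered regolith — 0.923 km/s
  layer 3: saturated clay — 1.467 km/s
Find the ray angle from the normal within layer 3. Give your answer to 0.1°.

32.2°

Ray parameter p = sin 14.1° / 0.670 = 3.6360e-01 s/km.
sin θ_3 = p·V_3 = 3.6360e-01 × 1.467 = 0.5334.
θ_3 = 32.24° from the vertical.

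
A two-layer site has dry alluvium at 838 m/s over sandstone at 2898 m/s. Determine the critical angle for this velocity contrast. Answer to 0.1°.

16.8°

At critical incidence the refracted ray runs along the interface (θ₂ = 90°), so sin θ_c = V₁/V₂.
θ_c = arcsin(838/2898) = arcsin 0.2892 = 16.81°.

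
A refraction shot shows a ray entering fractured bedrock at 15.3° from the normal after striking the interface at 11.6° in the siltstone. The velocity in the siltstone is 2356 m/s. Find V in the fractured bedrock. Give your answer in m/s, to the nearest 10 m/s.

3090 m/s

sin 11.6° = 0.2011; sin 15.3° = 0.2639.
V₂ = V₁·(sin θ₂/sin θ₁) = 2356·(0.2639/0.2011) = 3091.76 m/s.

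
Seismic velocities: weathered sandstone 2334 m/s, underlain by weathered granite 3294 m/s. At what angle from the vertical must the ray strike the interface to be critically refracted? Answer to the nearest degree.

45°

At critical incidence the refracted ray runs along the interface (θ₂ = 90°), so sin θ_c = V₁/V₂.
θ_c = arcsin(2334/3294) = arcsin 0.7086 = 45.12°.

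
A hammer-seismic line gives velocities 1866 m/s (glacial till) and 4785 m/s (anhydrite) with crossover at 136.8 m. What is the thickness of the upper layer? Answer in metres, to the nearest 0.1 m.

x_cross = 2h·√((V₂+V₁)/(V₂−V₁)) → h = x_cross / (2·√((V₂+V₁)/(V₂−V₁))).
√((V₂+V₁)/(V₂−V₁)) = √((4785+1866)/(4785−1866)) = 1.5095.
h = 136.8 / (2·1.5095) = 45.31 m.

45.3 m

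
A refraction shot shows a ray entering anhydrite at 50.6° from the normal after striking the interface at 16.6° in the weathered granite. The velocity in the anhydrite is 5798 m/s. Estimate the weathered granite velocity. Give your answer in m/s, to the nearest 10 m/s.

2140 m/s

sin 16.6° = 0.2857; sin 50.6° = 0.7727.
V₁ = V₂·(sin θ₁/sin θ₂) = 5798·(0.2857/0.7727) = 2143.59 m/s.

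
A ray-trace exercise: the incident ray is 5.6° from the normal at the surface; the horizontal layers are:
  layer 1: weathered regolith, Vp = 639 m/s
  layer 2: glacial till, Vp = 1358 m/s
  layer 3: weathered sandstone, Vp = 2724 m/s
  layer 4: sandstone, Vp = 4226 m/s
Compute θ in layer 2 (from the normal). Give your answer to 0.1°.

Ray parameter p = sin 5.6° / 639 = 1.5271e-04 s/m.
sin θ_2 = p·V_2 = 1.5271e-04 × 1358 = 0.2074.
θ_2 = arcsin 0.2074 = 11.97°.

12.0°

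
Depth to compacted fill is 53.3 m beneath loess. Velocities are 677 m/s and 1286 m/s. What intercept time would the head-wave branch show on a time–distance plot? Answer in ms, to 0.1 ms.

θ_c = arcsin(V₁/V₂) = arcsin(677/1286) = 31.77°; cos θ_c = 0.8502.
tᵢ = 2h·cos θ_c / V₁ = 2·53.3·0.8502 / 677 = 0.13387 s.

133.9 ms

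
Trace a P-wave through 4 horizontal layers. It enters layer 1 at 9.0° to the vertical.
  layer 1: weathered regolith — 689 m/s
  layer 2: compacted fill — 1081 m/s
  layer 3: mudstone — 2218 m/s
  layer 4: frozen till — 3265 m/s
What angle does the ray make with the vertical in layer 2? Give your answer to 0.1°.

Ray parameter p = sin 9.0° / 689 = 2.2705e-04 s/m.
sin θ_2 = p·V_2 = 2.2705e-04 × 1081 = 0.2454.
θ_2 = 14.21° from the vertical.

14.2°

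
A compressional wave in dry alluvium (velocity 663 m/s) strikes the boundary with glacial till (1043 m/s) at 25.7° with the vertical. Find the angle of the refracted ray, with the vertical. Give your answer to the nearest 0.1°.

43.0°

Snell's law: sin θ₂ = (V₂/V₁)·sin θ₁ = (1043/663)·sin 25.7° = 0.6822.
θ₂ = arcsin 0.6822 = 43.02° from the normal.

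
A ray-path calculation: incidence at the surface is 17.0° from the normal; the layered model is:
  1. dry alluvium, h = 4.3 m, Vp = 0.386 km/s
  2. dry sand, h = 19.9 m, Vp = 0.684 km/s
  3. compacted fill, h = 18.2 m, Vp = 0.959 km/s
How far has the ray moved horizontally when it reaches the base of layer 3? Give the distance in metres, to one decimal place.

32.6 m

Ray parameter p = sin 17.0° / 0.386 km/s = 7.5744e-01 s/km.
Layer 1: θ = 17.00°; offset = 4.3·tan 17.00° = 1.315 m.
Layer 2: sin θ = p·0.684 = 0.5181 → θ = 31.20°; offset = 19.9·tan 31.20° = 12.054 m.
Layer 3: sin θ = p·0.959 = 0.7264 → θ = 46.58°; offset = 18.2·tan 46.58° = 19.235 m.
Summing the layer offsets gives 32.604 m.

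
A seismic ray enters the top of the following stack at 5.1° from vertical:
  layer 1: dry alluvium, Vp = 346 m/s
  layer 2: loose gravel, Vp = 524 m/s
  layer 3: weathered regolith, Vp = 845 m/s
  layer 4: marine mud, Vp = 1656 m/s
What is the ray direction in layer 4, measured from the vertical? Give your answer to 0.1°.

25.2°

Ray parameter p = sin 5.1° / 346 = 2.5692e-04 s/m.
sin θ_4 = p·V_4 = 2.5692e-04 × 1656 = 0.4255.
θ_4 = arcsin 0.4255 = 25.18°.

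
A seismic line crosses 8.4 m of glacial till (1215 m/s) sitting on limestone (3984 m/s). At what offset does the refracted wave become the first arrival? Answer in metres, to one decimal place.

23.0 m

x_cross = 2h·√((V₂+V₁)/(V₂−V₁)).
(V₂+V₁)/(V₂−V₁) = (3984+1215)/(3984−1215) = 1.8776; √ = 1.3702.
x_cross = 2·8.4·1.3702 = 23.02 m.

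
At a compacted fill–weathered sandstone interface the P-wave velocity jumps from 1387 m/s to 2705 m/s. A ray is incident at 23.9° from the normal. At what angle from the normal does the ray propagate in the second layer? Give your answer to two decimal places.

Snell's law: sin θ₂ = (V₂/V₁)·sin θ₁ = (2705/1387)·sin 23.9° = 0.7901.
θ₂ = sin⁻¹(0.7901) = 52.20° (from vertical).

52.20°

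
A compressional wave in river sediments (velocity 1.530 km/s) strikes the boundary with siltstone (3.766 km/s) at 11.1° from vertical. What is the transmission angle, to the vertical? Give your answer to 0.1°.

28.3°

Snell's law: sin θ₂ = (V₂/V₁)·sin θ₁ = (3.766/1.530)·sin 11.1° = 0.4739.
θ₂ = sin⁻¹(0.4739) = 28.29° (from vertical).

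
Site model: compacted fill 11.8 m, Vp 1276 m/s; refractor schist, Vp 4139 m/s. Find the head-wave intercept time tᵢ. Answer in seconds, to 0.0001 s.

0.0176 s

θ_c = arcsin(V₁/V₂) = arcsin(1276/4139) = 17.96°; cos θ_c = 0.9513.
tᵢ = 2h·cos θ_c / V₁ = 2·11.8·0.9513 / 1276 = 0.01759 s.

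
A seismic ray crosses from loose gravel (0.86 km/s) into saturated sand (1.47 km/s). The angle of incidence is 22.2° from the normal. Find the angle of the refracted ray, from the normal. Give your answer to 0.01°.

Snell's law: sin θ₂ = (V₂/V₁)·sin θ₁ = (1.47/0.86)·sin 22.2° = 0.6458.
θ₂ = sin⁻¹(0.6458) = 40.23° (from vertical).

40.23°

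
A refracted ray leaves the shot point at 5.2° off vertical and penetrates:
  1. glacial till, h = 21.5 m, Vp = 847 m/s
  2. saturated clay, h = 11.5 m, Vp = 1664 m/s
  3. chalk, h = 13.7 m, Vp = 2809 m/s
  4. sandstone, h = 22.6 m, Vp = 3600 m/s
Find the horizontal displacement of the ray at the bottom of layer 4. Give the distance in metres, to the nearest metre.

18 m

p = sin θ₁/V₁ = sin 5.2°/847 = 1.0700e-04 s/m is conserved through the stack.
Layer 1: θ = 5.20°; offset = 21.5·tan 5.20° = 1.957 m.
Layer 2: sin θ = p·1664 = 0.1781 → θ = 10.26°; offset = 11.5·tan 10.26° = 2.081 m.
Layer 3: sin θ = p·2809 = 0.3006 → θ = 17.49°; offset = 13.7·tan 17.49° = 4.318 m.
Layer 4: sin θ = p·3600 = 0.3852 → θ = 22.66°; offset = 22.6·tan 22.66° = 9.434 m.
Σ offsets = 17.789 m.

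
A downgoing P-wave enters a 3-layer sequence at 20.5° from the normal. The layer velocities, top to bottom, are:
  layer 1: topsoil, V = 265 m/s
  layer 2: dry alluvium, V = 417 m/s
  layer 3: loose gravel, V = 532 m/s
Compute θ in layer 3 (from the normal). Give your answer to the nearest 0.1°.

Ray parameter p = sin 20.5° / 265 = 1.3215e-03 s/m.
sin θ_3 = p·V_3 = 1.3215e-03 × 532 = 0.7031.
θ_3 = arcsin 0.7031 = 44.67°.

44.7°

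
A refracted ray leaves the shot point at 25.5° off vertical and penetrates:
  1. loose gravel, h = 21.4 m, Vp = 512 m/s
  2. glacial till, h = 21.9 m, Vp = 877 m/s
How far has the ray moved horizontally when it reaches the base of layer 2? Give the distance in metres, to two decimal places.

Ray parameter p = sin 25.5° / 512 m/s = 8.4084e-04 s/m.
Layer 1: θ = 25.50°; offset = 21.4·tan 25.50° = 10.2073 m.
Layer 2: sin θ = p·877 = 0.7374 → θ = 47.51°; offset = 21.9·tan 47.51° = 23.9097 m.
Summing the layer offsets gives 34.1170 m.

34.12 m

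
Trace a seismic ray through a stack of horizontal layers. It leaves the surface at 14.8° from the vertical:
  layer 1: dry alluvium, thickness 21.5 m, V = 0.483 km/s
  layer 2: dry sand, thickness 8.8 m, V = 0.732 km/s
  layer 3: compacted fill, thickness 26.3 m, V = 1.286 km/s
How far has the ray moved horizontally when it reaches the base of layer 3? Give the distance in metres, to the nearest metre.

34 m

p = sin θ₁/V₁ = sin 14.8°/0.483 = 5.2887e-01 s/km is conserved through the stack.
Layer 1: θ = 14.80°; offset = 21.5·tan 14.80° = 5.681 m.
Layer 2: sin θ = p·0.732 = 0.3871 → θ = 22.78°; offset = 8.8·tan 22.78° = 3.695 m.
Layer 3: sin θ = p·1.286 = 0.6801 → θ = 42.85°; offset = 26.3·tan 42.85° = 24.400 m.
Σ offsets = 33.775 m.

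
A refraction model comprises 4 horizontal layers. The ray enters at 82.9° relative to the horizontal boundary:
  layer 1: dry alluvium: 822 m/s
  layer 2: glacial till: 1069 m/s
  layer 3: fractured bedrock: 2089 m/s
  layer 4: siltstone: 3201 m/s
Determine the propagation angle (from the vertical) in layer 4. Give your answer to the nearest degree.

29°

From the normal: θ₁ = 90° − 82.9° = 7.1°.
Ray parameter p = sin 7.1° / 822 = 1.5037e-04 s/m.
sin θ_4 = p·V_4 = 1.5037e-04 × 3201 = 0.4813.
θ_4 = 28.77° from the vertical.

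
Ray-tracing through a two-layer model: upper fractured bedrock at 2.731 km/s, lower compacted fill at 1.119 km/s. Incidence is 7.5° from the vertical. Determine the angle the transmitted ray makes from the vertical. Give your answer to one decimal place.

3.1°

sin θ₁/V₁ = sin θ₂/V₂ ⇒ sin θ₂ = 1.119·sin 7.5°/2.731 = 1.119·0.1305/2.731 = 0.0535.
θ₂ = sin⁻¹(0.0535) = 3.07° (from vertical).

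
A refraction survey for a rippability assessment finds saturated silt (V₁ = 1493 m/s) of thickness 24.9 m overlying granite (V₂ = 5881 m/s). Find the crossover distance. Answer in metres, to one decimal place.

64.6 m

x_cross = 2h·√((V₂+V₁)/(V₂−V₁)).
(V₂+V₁)/(V₂−V₁) = (5881+1493)/(5881−1493) = 1.6805; √ = 1.2963.
x_cross = 2·24.9·1.2963 = 64.56 m.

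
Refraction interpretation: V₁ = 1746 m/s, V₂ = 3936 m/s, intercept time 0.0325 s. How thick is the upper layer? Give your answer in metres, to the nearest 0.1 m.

31.7 m

h = tᵢ·V₁·V₂ / (2·√(V₂²−V₁²)).
√(V₂²−V₁²) = √(3936² − 1746²) = 3527.5 m/s.
h = 0.0325 s × 1746 × 3936 / (2 × 3527.5) = 31.66 m.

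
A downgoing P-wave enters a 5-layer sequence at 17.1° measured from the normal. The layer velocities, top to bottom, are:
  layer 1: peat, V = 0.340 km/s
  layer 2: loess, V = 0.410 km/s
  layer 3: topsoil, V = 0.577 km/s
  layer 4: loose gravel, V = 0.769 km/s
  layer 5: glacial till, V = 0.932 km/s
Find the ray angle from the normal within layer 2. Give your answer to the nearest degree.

21°

Ray parameter p = sin 17.1° / 0.340 = 8.6482e-01 s/km.
sin θ_2 = p·V_2 = 8.6482e-01 × 0.410 = 0.3546.
θ_2 = arcsin 0.3546 = 20.77°.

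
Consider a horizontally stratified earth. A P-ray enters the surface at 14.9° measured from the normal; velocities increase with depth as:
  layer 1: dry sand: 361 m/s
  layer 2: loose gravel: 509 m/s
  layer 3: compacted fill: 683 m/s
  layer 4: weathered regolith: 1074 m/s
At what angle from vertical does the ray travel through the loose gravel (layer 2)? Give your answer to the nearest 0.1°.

Snell's law across each interface conserves sin θ / V, so sin θ_2 = V_2·sin θ₁/V₁.
sin θ_2 = 509 × sin 14.9° / 361 = 0.3626.
θ_2 = arcsin 0.3626 = 21.26°.

21.3°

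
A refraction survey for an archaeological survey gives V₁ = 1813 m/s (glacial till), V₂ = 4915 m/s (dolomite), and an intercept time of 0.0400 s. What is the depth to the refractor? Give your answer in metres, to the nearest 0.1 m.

39.0 m

h = tᵢ·V₁·V₂ / (2·√(V₂²−V₁²)).
√(V₂²−V₁²) = √(4915² − 1813²) = 4568.4 m/s.
h = 0.04 s × 1813 × 4915 / (2 × 4568.4) = 39.01 m.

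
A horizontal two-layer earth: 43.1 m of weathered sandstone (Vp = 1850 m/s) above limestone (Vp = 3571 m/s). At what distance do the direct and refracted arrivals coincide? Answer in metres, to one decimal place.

θ_c = arcsin(1850/3571) = 31.20°, so cos θ_c = 0.8553 and tᵢ = 2h cos θ_c/V₁ = 0.0399 s.
At crossover x/V₁ = x/V₂ + tᵢ ⇒ x = tᵢ/(1/V₁ − 1/V₂) = 0.03985/(5.4054e-04 − 2.8003e-04) = 152.99 m.

153.0 m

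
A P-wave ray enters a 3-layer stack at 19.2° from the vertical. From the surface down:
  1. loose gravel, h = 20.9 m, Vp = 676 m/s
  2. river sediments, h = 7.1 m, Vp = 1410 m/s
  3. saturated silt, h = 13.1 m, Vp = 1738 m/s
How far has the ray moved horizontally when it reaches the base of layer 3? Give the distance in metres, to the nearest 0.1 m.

34.7 m

Apply Snell's law at each interface; in layer i the horizontal offset is hᵢ·tan θᵢ.
Layer 1: θ = 19.20°; offset = 20.9·tan 19.20° = 7.278 m.
Layer 2: sin θ = 1410·sin 19.2°/676 = 0.6859, θ = 43.31°; offset = 7.1·tan 43.31° = 6.693 m.
Layer 3: sin θ = 1738·sin 19.2°/676 = 0.8455, θ = 57.73°; offset = 13.1·tan 57.73° = 20.744 m.
Total horizontal offset = 34.715 m.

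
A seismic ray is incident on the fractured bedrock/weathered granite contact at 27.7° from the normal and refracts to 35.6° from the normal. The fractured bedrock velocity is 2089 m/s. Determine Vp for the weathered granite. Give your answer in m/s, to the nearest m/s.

2616 m/s

sin 27.7° = 0.4648; sin 35.6° = 0.5821.
V₂ = V₁·(sin θ₂/sin θ₁) = 2089·(0.5821/0.4648) = 2616.06 m/s.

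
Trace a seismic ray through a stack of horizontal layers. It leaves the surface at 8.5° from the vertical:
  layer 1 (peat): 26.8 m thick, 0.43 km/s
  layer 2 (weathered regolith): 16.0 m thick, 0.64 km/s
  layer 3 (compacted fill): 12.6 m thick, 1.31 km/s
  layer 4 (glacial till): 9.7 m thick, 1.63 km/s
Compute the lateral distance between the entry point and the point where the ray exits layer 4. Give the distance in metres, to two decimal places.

20.53 m

Ray parameter p = sin 8.5° / 0.43 km/s = 3.4374e-01 s/km.
Layer 1: θ = 8.50°; offset = 26.8·tan 8.50° = 4.0053 m.
Layer 2: sin θ = p·0.64 = 0.2200 → θ = 12.71°; offset = 16.0·tan 12.71° = 3.6083 m.
Layer 3: sin θ = p·1.31 = 0.4503 → θ = 26.76°; offset = 12.6·tan 26.76° = 6.3545 m.
Layer 4: sin θ = p·1.63 = 0.5603 → θ = 34.08°; offset = 9.7·tan 34.08° = 6.5616 m.
Summing the layer offsets gives 20.5298 m.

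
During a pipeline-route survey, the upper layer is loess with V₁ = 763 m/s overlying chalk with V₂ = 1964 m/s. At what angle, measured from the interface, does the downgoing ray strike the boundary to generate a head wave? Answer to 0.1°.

67.1°

Critical incidence: sin θ_c = V₁/V₂ = 763/1964 = 0.3885.
θ_c = arcsin 0.3885 = 22.86°.
Measured from the interface: 90° − 22.86° = 67.14°.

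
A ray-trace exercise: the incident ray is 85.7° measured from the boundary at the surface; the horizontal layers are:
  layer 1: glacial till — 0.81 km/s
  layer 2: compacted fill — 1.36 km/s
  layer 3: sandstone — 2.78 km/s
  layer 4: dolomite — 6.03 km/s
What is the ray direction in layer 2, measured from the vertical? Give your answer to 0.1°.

7.2°

From the normal: θ₁ = 90° − 85.7° = 4.3°.
Ray parameter p = sin 4.3° / 0.81 = 9.2566e-02 s/km.
sin θ_2 = p·V_2 = 9.2566e-02 × 1.36 = 0.1259.
θ_2 = 7.23° from the vertical.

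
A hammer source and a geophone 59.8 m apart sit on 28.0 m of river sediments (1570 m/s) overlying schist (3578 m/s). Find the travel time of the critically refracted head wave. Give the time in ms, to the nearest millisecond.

θ_c = arcsin(V₁/V₂) = arcsin(1570/3578) = 26.03°, cos θ_c = 0.8986.
Intercept time tᵢ = 2h cos θ_c / V₁ = 2·28.0·0.8986/1570 = 0.03205 s.
t = x/V₂ + tᵢ = 59.8/3578 + 0.03205 = 0.04876 s.

49 ms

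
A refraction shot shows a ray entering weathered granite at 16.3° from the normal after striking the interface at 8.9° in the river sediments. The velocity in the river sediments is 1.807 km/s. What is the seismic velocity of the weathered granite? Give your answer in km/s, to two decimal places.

sin 8.9° = 0.1547; sin 16.3° = 0.2807.
V₂ = V₁·(sin θ₂/sin θ₁) = 1.807·(0.2807/0.1547) = 3.28 km/s.

3.28 km/s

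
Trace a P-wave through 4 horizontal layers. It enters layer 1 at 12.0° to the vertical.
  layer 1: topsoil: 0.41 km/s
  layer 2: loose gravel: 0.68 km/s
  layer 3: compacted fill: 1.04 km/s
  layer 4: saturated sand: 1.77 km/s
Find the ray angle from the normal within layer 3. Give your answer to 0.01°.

Snell's law across each interface conserves sin θ / V, so sin θ_3 = V_3·sin θ₁/V₁.
sin θ_3 = 1.04 × sin 12.0° / 0.41 = 0.5274.
θ_3 = 31.83° from the vertical.

31.83°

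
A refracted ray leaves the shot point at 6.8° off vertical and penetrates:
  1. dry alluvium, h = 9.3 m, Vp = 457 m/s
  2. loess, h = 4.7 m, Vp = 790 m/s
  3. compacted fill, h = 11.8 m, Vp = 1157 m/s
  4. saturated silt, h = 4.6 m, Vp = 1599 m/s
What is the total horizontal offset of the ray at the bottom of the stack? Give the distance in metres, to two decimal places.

7.89 m

Apply Snell's law at each interface; in layer i the horizontal offset is hᵢ·tan θᵢ.
Layer 1: θ = 6.80°; offset = 9.3·tan 6.80° = 1.1090 m.
Layer 2: sin θ = 790·sin 6.8°/457 = 0.2047, θ = 11.81°; offset = 4.7·tan 11.81° = 0.9828 m.
Layer 3: sin θ = 1157·sin 6.8°/457 = 0.2998, θ = 17.44°; offset = 11.8·tan 17.44° = 3.7078 m.
Layer 4: sin θ = 1599·sin 6.8°/457 = 0.4143, θ = 24.47°; offset = 4.6·tan 24.47° = 2.0938 m.
Total horizontal offset = 7.8934 m.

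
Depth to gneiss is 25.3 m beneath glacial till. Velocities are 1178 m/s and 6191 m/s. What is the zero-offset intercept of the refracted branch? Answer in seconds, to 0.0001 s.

0.0422 s

θ_c = arcsin(V₁/V₂) = arcsin(1178/6191) = 10.97°; cos θ_c = 0.9817.
tᵢ = 2h·cos θ_c / V₁ = 2·25.3·0.9817 / 1178 = 0.04217 s.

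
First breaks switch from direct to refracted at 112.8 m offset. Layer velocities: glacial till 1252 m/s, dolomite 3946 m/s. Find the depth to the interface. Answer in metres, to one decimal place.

h = (x_cross/2)·√((V₂−V₁)/(V₂+V₁)).
(V₂−V₁)/(V₂+V₁) = (3946−1252)/(3946+1252) = 0.5183; √ = 0.7199.
h = (112.8/2)·0.7199 = 40.60 m.

40.6 m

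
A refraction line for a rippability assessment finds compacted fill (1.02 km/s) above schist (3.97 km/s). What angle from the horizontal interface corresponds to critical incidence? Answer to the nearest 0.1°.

At critical incidence the refracted ray runs along the interface (θ₂ = 90°), so sin θ_c = V₁/V₂.
θ_c = arcsin(1.02/3.97) = arcsin 0.2569 = 14.89°.
Measured from the interface: 90° − 14.89° = 75.11°.

75.1°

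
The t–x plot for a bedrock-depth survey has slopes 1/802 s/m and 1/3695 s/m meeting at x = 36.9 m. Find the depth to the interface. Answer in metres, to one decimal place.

x_cross = 2h·√((V₂+V₁)/(V₂−V₁)) → h = x_cross / (2·√((V₂+V₁)/(V₂−V₁))).
√((V₂+V₁)/(V₂−V₁)) = √((3695+802)/(3695−802)) = 1.2468.
h = 36.9 / (2·1.2468) = 14.80 m.

14.8 m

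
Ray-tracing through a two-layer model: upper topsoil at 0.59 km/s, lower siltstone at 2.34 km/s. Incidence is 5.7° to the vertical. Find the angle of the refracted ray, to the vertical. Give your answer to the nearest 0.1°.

23.2°

Snell's law: sin θ₂ = (V₂/V₁)·sin θ₁ = (2.34/0.59)·sin 5.7° = 0.3939.
θ₂ = arcsin 0.3939 = 23.20° from the normal.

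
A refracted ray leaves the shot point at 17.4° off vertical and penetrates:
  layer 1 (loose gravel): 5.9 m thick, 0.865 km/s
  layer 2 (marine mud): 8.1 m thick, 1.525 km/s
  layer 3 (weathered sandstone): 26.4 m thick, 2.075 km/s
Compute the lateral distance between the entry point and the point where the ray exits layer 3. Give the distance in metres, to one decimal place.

Apply Snell's law at each interface; in layer i the horizontal offset is hᵢ·tan θᵢ.
Layer 1: θ = 17.40°; offset = 5.9·tan 17.40° = 1.849 m.
Layer 2: sin θ = 1.525·sin 17.4°/0.865 = 0.5272, θ = 31.82°; offset = 8.1·tan 31.82° = 5.026 m.
Layer 3: sin θ = 2.075·sin 17.4°/0.865 = 0.7174, θ = 45.84°; offset = 26.4·tan 45.84° = 27.182 m.
Summing the layer offsets gives 34.057 m.

34.1 m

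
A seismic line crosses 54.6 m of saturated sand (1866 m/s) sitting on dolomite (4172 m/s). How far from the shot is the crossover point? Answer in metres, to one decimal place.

176.7 m

x_cross = 2h·√((V₂+V₁)/(V₂−V₁)).
(V₂+V₁)/(V₂−V₁) = (4172+1866)/(4172−1866) = 2.6184; √ = 1.6181.
x_cross = 2·54.6·1.6181 = 176.70 m.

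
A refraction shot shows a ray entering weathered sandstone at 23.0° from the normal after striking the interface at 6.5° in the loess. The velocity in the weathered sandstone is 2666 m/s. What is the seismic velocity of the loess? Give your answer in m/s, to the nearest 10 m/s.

Snell's law: sin 6.5°/V₁ = sin 23.0°/V₂.
V₁ = V₂·sin 6.5°/sin 23.0° = 2666 × 0.2897 = 772.40 m/s.

770 m/s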